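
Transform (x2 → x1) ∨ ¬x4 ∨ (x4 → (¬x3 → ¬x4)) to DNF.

¬x2 ∨ x1 ∨ ¬x4 ∨ x3

(x2 → x1) ∨ ¬x4 ∨ (x4 → (¬x3 → ¬x4))
≡ ¬x2 ∨ x1 ∨ ¬x4 ∨ (x4 → (¬x3 → ¬x4))   — eliminate →
≡ ¬x2 ∨ x1 ∨ ¬x4 ∨ ¬x4 ∨ (¬x3 → ¬x4)   — eliminate →
≡ ¬x2 ∨ x1 ∨ ¬x4 ∨ ¬x4 ∨ ¬¬x3 ∨ ¬x4   — eliminate →
≡ ¬x2 ∨ x1 ∨ ¬x4 ∨ ¬x4 ∨ x3 ∨ ¬x4   — double negation
≡ ¬x2 ∨ x1 ∨ ¬x4 ∨ x3   — simplify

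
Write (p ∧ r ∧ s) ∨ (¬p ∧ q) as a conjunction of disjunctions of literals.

(p ∧ r ∧ s) ∨ (¬p ∧ q)
≡ (p ∨ ¬p) ∧ (p ∨ q) ∧ (r ∨ ¬p) ∧ (r ∨ q) ∧ (s ∨ ¬p) ∧ (s ∨ q)   (distribute ∨ over ∧)
≡ (p ∨ q) ∧ (r ∨ ¬p) ∧ (r ∨ q) ∧ (s ∨ ¬p) ∧ (s ∨ q)   (simplify)

(p ∨ q) ∧ (r ∨ ¬p) ∧ (r ∨ q) ∧ (s ∨ ¬p) ∧ (s ∨ q)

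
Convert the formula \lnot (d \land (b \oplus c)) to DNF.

\lnot d \lor (\lnot b \land \lnot c) \lor (c \land b)

\lnot (d \land (b \oplus c))
⇔ \lnot (d \land ((b \land \lnot c) \lor (\lnot b \land c)))   [expand \oplus]
⇔ \lnot d \lor \lnot ((b \land \lnot c) \lor (\lnot b \land c))   [De Morgan]
⇔ \lnot d \lor (\lnot (b \land \lnot c) \land \lnot (\lnot b \land c))   [De Morgan]
⇔ \lnot d \lor ((\lnot b \lor \lnot \lnot c) \land \lnot (\lnot b \land c))   [De Morgan]
⇔ \lnot d \lor ((\lnot b \lor c) \land \lnot (\lnot b \land c))   [double negation]
⇔ \lnot d \lor ((\lnot b \lor c) \land (\lnot \lnot b \lor \lnot c))   [De Morgan]
⇔ \lnot d \lor ((\lnot b \lor c) \land (b \lor \lnot c))   [double negation]
⇔ \lnot d \lor (\lnot b \land b) \lor (\lnot b \land \lnot c) \lor (c \land b) \lor (c \land \lnot c)   [distribute \land over \lor]
⇔ \lnot d \lor (\lnot b \land \lnot c) \lor (c \land b)   [simplify]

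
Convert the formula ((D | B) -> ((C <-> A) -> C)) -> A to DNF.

((D | B) -> ((C <-> A) -> C)) -> A
= ~((D | B) -> ((C <-> A) -> C)) | A   (eliminate ->)
= ~(~(D | B) | ((C <-> A) -> C)) | A   (eliminate ->)
= ~(~(D | B) | ~(C <-> A) | C) | A   (eliminate ->)
= ~(~(D | B) | ~((C -> A) & (A -> C)) | C) | A   (eliminate <->)
= ~(~(D | B) | ~((~C | A) & (A -> C)) | C) | A   (eliminate ->)
= ~(~(D | B) | ~((~C | A) & (~A | C)) | C) | A   (eliminate ->)
= (~~(D | B) & ~~((~C | A) & (~A | C)) & ~C) | A   (De Morgan)
= ((D | B) & ~~((~C | A) & (~A | C)) & ~C) | A   (double negation)
= ((D | B) & (~C | A) & (~A | C) & ~C) | A   (double negation)
= (D & ~C & ~A & ~C) | (D & ~C & C & ~C) | (D & A & ~A & ~C) | (D & A & C & ~C) | (B & ~C & ~A & ~C) | (B & ~C & C & ~C) | (B & A & ~A & ~C) | (B & A & C & ~C) | A   (distribute & over |)
= (D & ~C & ~A) | (B & ~C & ~A) | A   (simplify)

(D & ~C & ~A) | (B & ~C & ~A) | A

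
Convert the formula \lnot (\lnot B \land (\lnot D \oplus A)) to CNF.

(B \lor D \lor A) \land (B \lor \lnot A \lor \lnot D)

\lnot (\lnot B \land (\lnot D \oplus A))
⇔ \lnot (\lnot B \land (\lnot D \lor A) \land \lnot (\lnot D \land A))   — expand \oplus
⇔ \lnot \lnot B \lor \lnot (\lnot D \lor A) \lor \lnot \lnot (\lnot D \land A)   — De Morgan
⇔ B \lor \lnot (\lnot D \lor A) \lor \lnot \lnot (\lnot D \land A)   — double negation
⇔ B \lor (\lnot \lnot D \land \lnot A) \lor \lnot \lnot (\lnot D \land A)   — De Morgan
⇔ B \lor (D \land \lnot A) \lor \lnot \lnot (\lnot D \land A)   — double negation
⇔ B \lor (D \land \lnot A) \lor (\lnot D \land A)   — double negation
⇔ (B \lor D \lor \lnot D) \land (B \lor D \lor A) \land (B \lor \lnot A \lor \lnot D) \land (B \lor \lnot A \lor A)   — distribute \lor over \land
⇔ (B \lor D \lor A) \land (B \lor \lnot A \lor \lnot D)   — simplify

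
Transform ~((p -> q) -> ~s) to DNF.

(~p & s) | (q & s)

~((p -> q) -> ~s)
≡ ~(~(p -> q) | ~s)
≡ ~(~(~p | q) | ~s)
≡ ~~(~p | q) & ~~s
≡ (~p | q) & ~~s
≡ (~p | q) & s
≡ (~p & s) | (q & s)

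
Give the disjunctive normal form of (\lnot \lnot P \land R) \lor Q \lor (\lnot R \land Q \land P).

(P \land R) \lor Q

(\lnot \lnot P \land R) \lor Q \lor (\lnot R \land Q \land P)
⇔ (P \land R) \lor Q \lor (\lnot R \land Q \land P)
⇔ (P \land R) \lor Q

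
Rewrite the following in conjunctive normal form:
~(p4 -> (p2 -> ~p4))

~(p4 -> (p2 -> ~p4))
⇔ ~(~p4 | (p2 -> ~p4))   [eliminate ->]
⇔ ~(~p4 | ~p2 | ~p4)   [eliminate ->]
⇔ ~~p4 & ~~p2 & ~~p4   [De Morgan]
⇔ p4 & ~~p2 & ~~p4   [double negation]
⇔ p4 & p2 & ~~p4   [double negation]
⇔ p4 & p2 & p4   [double negation]
⇔ p4 & p2   [simplify]

p4 & p2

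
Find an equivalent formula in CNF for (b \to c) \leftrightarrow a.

(b \lor a) \land (\lnot c \lor a) \land (\lnot a \lor \lnot b \lor c)

(b \to c) \leftrightarrow a
≡ ((b \to c) \to a) \land (a \to (b \to c))   (eliminate \leftrightarrow)
≡ (\lnot (b \to c) \lor a) \land (a \to (b \to c))   (eliminate \to)
≡ (\lnot (\lnot b \lor c) \lor a) \land (a \to (b \to c))   (eliminate \to)
≡ (\lnot (\lnot b \lor c) \lor a) \land (\lnot a \lor (b \to c))   (eliminate \to)
≡ (\lnot (\lnot b \lor c) \lor a) \land (\lnot a \lor \lnot b \lor c)   (eliminate \to)
≡ ((\lnot \lnot b \land \lnot c) \lor a) \land (\lnot a \lor \lnot b \lor c)   (De Morgan)
≡ ((b \land \lnot c) \lor a) \land (\lnot a \lor \lnot b \lor c)   (double negation)
≡ (b \lor a) \land (\lnot c \lor a) \land (\lnot a \lor \lnot b \lor c)   (distribute \lor over \land)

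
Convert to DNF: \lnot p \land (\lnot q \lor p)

\lnot p \land \lnot q

\lnot p \land (\lnot q \lor p)
⇔ (\lnot p \land \lnot q) \lor (\lnot p \land p)   [distribute \land over \lor]
⇔ \lnot p \land \lnot q   [simplify]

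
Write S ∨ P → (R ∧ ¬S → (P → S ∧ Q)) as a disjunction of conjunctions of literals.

S ∨ P → (R ∧ ¬S → (P → S ∧ Q))
≡ ¬(S ∨ P) ∨ (R ∧ ¬S → (P → S ∧ Q))   [eliminate →]
≡ ¬(S ∨ P) ∨ ¬(R ∧ ¬S) ∨ (P → S ∧ Q)   [eliminate →]
≡ ¬(S ∨ P) ∨ ¬(R ∧ ¬S) ∨ ¬P ∨ S ∧ Q   [eliminate →]
≡ ¬S ∧ ¬P ∨ ¬(R ∧ ¬S) ∨ ¬P ∨ S ∧ Q   [De Morgan]
≡ ¬S ∧ ¬P ∨ ¬R ∨ ¬¬S ∨ ¬P ∨ S ∧ Q   [De Morgan]
≡ ¬S ∧ ¬P ∨ ¬R ∨ S ∨ ¬P ∨ S ∧ Q   [double negation]
≡ ¬R ∨ S ∨ ¬P   [simplify]

¬R ∨ S ∨ ¬P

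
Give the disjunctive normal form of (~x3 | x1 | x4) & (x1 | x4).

(~x3 | x1 | x4) & (x1 | x4)
≡ (~x3 & x1) | (~x3 & x4) | (x1 & x1) | (x1 & x4) | (x4 & x1) | (x4 & x4)   [distribute & over |]
≡ x1 | x4   [simplify]

x1 | x4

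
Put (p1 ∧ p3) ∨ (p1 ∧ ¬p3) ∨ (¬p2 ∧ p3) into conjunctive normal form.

(p1 ∨ ¬p2) ∧ (p1 ∨ p3)

(p1 ∧ p3) ∨ (p1 ∧ ¬p3) ∨ (¬p2 ∧ p3)
= (p1 ∨ p1 ∨ ¬p2) ∧ (p1 ∨ p1 ∨ p3) ∧ (p1 ∨ ¬p3 ∨ ¬p2) ∧ (p1 ∨ ¬p3 ∨ p3) ∧ (p3 ∨ p1 ∨ ¬p2) ∧ (p3 ∨ p1 ∨ p3) ∧ (p3 ∨ ¬p3 ∨ ¬p2) ∧ (p3 ∨ ¬p3 ∨ p3)   [distribute ∨ over ∧]
= (p1 ∨ ¬p2) ∧ (p1 ∨ p3)   [simplify]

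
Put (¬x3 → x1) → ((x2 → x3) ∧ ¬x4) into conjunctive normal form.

(¬x3 ∨ ¬x4) ∧ (¬x1 ∨ ¬x2 ∨ x3) ∧ (¬x1 ∨ ¬x4)

(¬x3 → x1) → ((x2 → x3) ∧ ¬x4)
⇔ ¬(¬x3 → x1) ∨ ((x2 → x3) ∧ ¬x4)   — eliminate →
⇔ ¬(¬¬x3 ∨ x1) ∨ ((x2 → x3) ∧ ¬x4)   — eliminate →
⇔ ¬(¬¬x3 ∨ x1) ∨ ((¬x2 ∨ x3) ∧ ¬x4)   — eliminate →
⇔ (¬¬¬x3 ∧ ¬x1) ∨ ((¬x2 ∨ x3) ∧ ¬x4)   — De Morgan
⇔ (¬x3 ∧ ¬x1) ∨ ((¬x2 ∨ x3) ∧ ¬x4)   — double negation
⇔ (¬x3 ∨ ¬x2 ∨ x3) ∧ (¬x3 ∨ ¬x4) ∧ (¬x1 ∨ ¬x2 ∨ x3) ∧ (¬x1 ∨ ¬x4)   — distribute ∨ over ∧
⇔ (¬x3 ∨ ¬x4) ∧ (¬x1 ∨ ¬x2 ∨ x3) ∧ (¬x1 ∨ ¬x4)   — simplify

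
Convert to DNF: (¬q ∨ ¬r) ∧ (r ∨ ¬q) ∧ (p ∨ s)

(¬q ∨ ¬r) ∧ (r ∨ ¬q) ∧ (p ∨ s)
⇔ (¬q ∧ r ∧ p) ∨ (¬q ∧ r ∧ s) ∨ (¬q ∧ ¬q ∧ p) ∨ (¬q ∧ ¬q ∧ s) ∨ (¬r ∧ r ∧ p) ∨ (¬r ∧ r ∧ s) ∨ (¬r ∧ ¬q ∧ p) ∨ (¬r ∧ ¬q ∧ s)   [distribute ∧ over ∨]
⇔ (¬q ∧ p) ∨ (¬q ∧ s)   [simplify]

(¬q ∧ p) ∨ (¬q ∧ s)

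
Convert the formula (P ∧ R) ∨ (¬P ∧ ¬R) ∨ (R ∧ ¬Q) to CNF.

(P ∨ ¬R ∨ ¬Q) ∧ (R ∨ ¬P)

(P ∧ R) ∨ (¬P ∧ ¬R) ∨ (R ∧ ¬Q)
= (P ∨ ¬P ∨ R) ∧ (P ∨ ¬P ∨ ¬Q) ∧ (P ∨ ¬R ∨ R) ∧ (P ∨ ¬R ∨ ¬Q) ∧ (R ∨ ¬P ∨ R) ∧ (R ∨ ¬P ∨ ¬Q) ∧ (R ∨ ¬R ∨ R) ∧ (R ∨ ¬R ∨ ¬Q)   — distribute ∨ over ∧
= (P ∨ ¬R ∨ ¬Q) ∧ (R ∨ ¬P)   — simplify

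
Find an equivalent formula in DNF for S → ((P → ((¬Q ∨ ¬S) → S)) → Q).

¬S ∨ Q

S → ((P → ((¬Q ∨ ¬S) → S)) → Q)
⇔ ¬S ∨ ((P → ((¬Q ∨ ¬S) → S)) → Q)   (eliminate →)
⇔ ¬S ∨ ¬(P → ((¬Q ∨ ¬S) → S)) ∨ Q   (eliminate →)
⇔ ¬S ∨ ¬(¬P ∨ ((¬Q ∨ ¬S) → S)) ∨ Q   (eliminate →)
⇔ ¬S ∨ ¬(¬P ∨ ¬(¬Q ∨ ¬S) ∨ S) ∨ Q   (eliminate →)
⇔ ¬S ∨ (¬¬P ∧ ¬¬(¬Q ∨ ¬S) ∧ ¬S) ∨ Q   (De Morgan)
⇔ ¬S ∨ (P ∧ ¬¬(¬Q ∨ ¬S) ∧ ¬S) ∨ Q   (double negation)
⇔ ¬S ∨ (P ∧ (¬Q ∨ ¬S) ∧ ¬S) ∨ Q   (double negation)
⇔ ¬S ∨ (P ∧ ¬Q ∧ ¬S) ∨ (P ∧ ¬S ∧ ¬S) ∨ Q   (distribute ∧ over ∨)
⇔ ¬S ∨ Q   (simplify)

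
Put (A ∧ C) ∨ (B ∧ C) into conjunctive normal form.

(A ∧ C) ∨ (B ∧ C)
≡ (A ∨ B) ∧ (A ∨ C) ∧ (C ∨ B) ∧ (C ∨ C)   — distribute ∨ over ∧
≡ (A ∨ B) ∧ C   — simplify

(A ∨ B) ∧ C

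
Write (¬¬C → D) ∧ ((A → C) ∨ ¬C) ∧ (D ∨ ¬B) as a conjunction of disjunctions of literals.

(¬C ∨ D) ∧ (D ∨ ¬B)

(¬¬C → D) ∧ ((A → C) ∨ ¬C) ∧ (D ∨ ¬B)
⇔ (¬¬¬C ∨ D) ∧ ((A → C) ∨ ¬C) ∧ (D ∨ ¬B)   [eliminate →]
⇔ (¬¬¬C ∨ D) ∧ (¬A ∨ C ∨ ¬C) ∧ (D ∨ ¬B)   [eliminate →]
⇔ (¬C ∨ D) ∧ (¬A ∨ C ∨ ¬C) ∧ (D ∨ ¬B)   [double negation]
⇔ (¬C ∨ D) ∧ (D ∨ ¬B)   [simplify]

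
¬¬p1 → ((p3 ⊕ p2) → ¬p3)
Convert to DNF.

¬p1 ∨ (p2 ∧ p3) ∨ ¬p3

¬¬p1 → ((p3 ⊕ p2) → ¬p3)
= ¬¬¬p1 ∨ ((p3 ⊕ p2) → ¬p3)   (eliminate →)
= ¬¬¬p1 ∨ ¬(p3 ⊕ p2) ∨ ¬p3   (eliminate →)
= ¬¬¬p1 ∨ ¬((p3 ∧ ¬p2) ∨ (¬p3 ∧ p2)) ∨ ¬p3   (expand ⊕)
= ¬p1 ∨ ¬((p3 ∧ ¬p2) ∨ (¬p3 ∧ p2)) ∨ ¬p3   (double negation)
= ¬p1 ∨ (¬(p3 ∧ ¬p2) ∧ ¬(¬p3 ∧ p2)) ∨ ¬p3   (De Morgan)
= ¬p1 ∨ ((¬p3 ∨ ¬¬p2) ∧ ¬(¬p3 ∧ p2)) ∨ ¬p3   (De Morgan)
= ¬p1 ∨ ((¬p3 ∨ p2) ∧ ¬(¬p3 ∧ p2)) ∨ ¬p3   (double negation)
= ¬p1 ∨ ((¬p3 ∨ p2) ∧ (¬¬p3 ∨ ¬p2)) ∨ ¬p3   (De Morgan)
= ¬p1 ∨ ((¬p3 ∨ p2) ∧ (p3 ∨ ¬p2)) ∨ ¬p3   (double negation)
= ¬p1 ∨ (¬p3 ∧ p3) ∨ (¬p3 ∧ ¬p2) ∨ (p2 ∧ p3) ∨ (p2 ∧ ¬p2) ∨ ¬p3   (distribute ∧ over ∨)
= ¬p1 ∨ (p2 ∧ p3) ∨ ¬p3   (simplify)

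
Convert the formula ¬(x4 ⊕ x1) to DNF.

(¬x4 ∧ ¬x1) ∨ (x1 ∧ x4)

¬(x4 ⊕ x1)
= ¬((x4 ∧ ¬x1) ∨ (¬x4 ∧ x1))   (expand ⊕)
= ¬(x4 ∧ ¬x1) ∧ ¬(¬x4 ∧ x1)   (De Morgan)
= (¬x4 ∨ ¬¬x1) ∧ ¬(¬x4 ∧ x1)   (De Morgan)
= (¬x4 ∨ x1) ∧ ¬(¬x4 ∧ x1)   (double negation)
= (¬x4 ∨ x1) ∧ (¬¬x4 ∨ ¬x1)   (De Morgan)
= (¬x4 ∨ x1) ∧ (x4 ∨ ¬x1)   (double negation)
= (¬x4 ∧ x4) ∨ (¬x4 ∧ ¬x1) ∨ (x1 ∧ x4) ∨ (x1 ∧ ¬x1)   (distribute ∧ over ∨)
= (¬x4 ∧ ¬x1) ∨ (x1 ∧ x4)   (simplify)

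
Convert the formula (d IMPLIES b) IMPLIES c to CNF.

(d IMPLIES b) IMPLIES c
= NOT (d IMPLIES b) OR c
= NOT (NOT d OR b) OR c
= (NOT NOT d AND NOT b) OR c
= (d AND NOT b) OR c
= (d OR c) AND (NOT b OR c)

(d OR c) AND (NOT b OR c)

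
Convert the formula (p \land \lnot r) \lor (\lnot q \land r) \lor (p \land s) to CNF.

(p \land \lnot r) \lor (\lnot q \land r) \lor (p \land s)
⇔ (p \lor \lnot q \lor p) \land (p \lor \lnot q \lor s) \land (p \lor r \lor p) \land (p \lor r \lor s) \land (\lnot r \lor \lnot q \lor p) \land (\lnot r \lor \lnot q \lor s) \land (\lnot r \lor r \lor p) \land (\lnot r \lor r \lor s)   [distribute \lor over \land]
⇔ (p \lor \lnot q) \land (p \lor r) \land (\lnot r \lor \lnot q \lor s)   [simplify]

(p \lor \lnot q) \land (p \lor r) \land (\lnot r \lor \lnot q \lor s)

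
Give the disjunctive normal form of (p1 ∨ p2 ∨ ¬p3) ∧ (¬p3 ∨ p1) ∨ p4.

p1 ∨ ¬p3 ∨ p4

(p1 ∨ p2 ∨ ¬p3) ∧ (¬p3 ∨ p1) ∨ p4
= p1 ∧ ¬p3 ∨ p1 ∧ p1 ∨ p2 ∧ ¬p3 ∨ p2 ∧ p1 ∨ ¬p3 ∧ ¬p3 ∨ ¬p3 ∧ p1 ∨ p4   [distribute ∧ over ∨]
= p1 ∨ ¬p3 ∨ p4   [simplify]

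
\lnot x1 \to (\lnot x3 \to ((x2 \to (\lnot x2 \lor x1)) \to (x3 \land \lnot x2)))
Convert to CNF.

\lnot x1 \to (\lnot x3 \to ((x2 \to (\lnot x2 \lor x1)) \to (x3 \land \lnot x2)))
≡ \lnot \lnot x1 \lor (\lnot x3 \to ((x2 \to (\lnot x2 \lor x1)) \to (x3 \land \lnot x2)))   [eliminate \to]
≡ \lnot \lnot x1 \lor \lnot \lnot x3 \lor ((x2 \to (\lnot x2 \lor x1)) \to (x3 \land \lnot x2))   [eliminate \to]
≡ \lnot \lnot x1 \lor \lnot \lnot x3 \lor \lnot (x2 \to (\lnot x2 \lor x1)) \lor (x3 \land \lnot x2)   [eliminate \to]
≡ \lnot \lnot x1 \lor \lnot \lnot x3 \lor \lnot (\lnot x2 \lor \lnot x2 \lor x1) \lor (x3 \land \lnot x2)   [eliminate \to]
≡ x1 \lor \lnot \lnot x3 \lor \lnot (\lnot x2 \lor \lnot x2 \lor x1) \lor (x3 \land \lnot x2)   [double negation]
≡ x1 \lor x3 \lor \lnot (\lnot x2 \lor \lnot x2 \lor x1) \lor (x3 \land \lnot x2)   [double negation]
≡ x1 \lor x3 \lor (\lnot \lnot x2 \land \lnot \lnot x2 \land \lnot x1) \lor (x3 \land \lnot x2)   [De Morgan]
≡ x1 \lor x3 \lor (x2 \land \lnot \lnot x2 \land \lnot x1) \lor (x3 \land \lnot x2)   [double negation]
≡ x1 \lor x3 \lor (x2 \land x2 \land \lnot x1) \lor (x3 \land \lnot x2)   [double negation]
≡ (x1 \lor x3 \lor x2 \lor x3) \land (x1 \lor x3 \lor x2 \lor \lnot x2) \land (x1 \lor x3 \lor x2 \lor x3) \land (x1 \lor x3 \lor x2 \lor \lnot x2) \land (x1 \lor x3 \lor \lnot x1 \lor x3) \land (x1 \lor x3 \lor \lnot x1 \lor \lnot x2)   [distribute \lor over \land]
≡ x1 \lor x3 \lor x2   [simplify]

x1 \lor x3 \lor x2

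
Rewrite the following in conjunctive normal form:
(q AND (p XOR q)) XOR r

(q AND (p XOR q)) XOR r
⇔ ((q AND (p XOR q)) OR r) AND NOT (q AND (p XOR q) AND r)   (expand XOR)
⇔ ((q AND (p OR q) AND NOT (p AND q)) OR r) AND NOT (q AND (p XOR q) AND r)   (expand XOR)
⇔ ((q AND (p OR q) AND NOT (p AND q)) OR r) AND NOT (q AND (p OR q) AND NOT (p AND q) AND r)   (expand XOR)
⇔ ((q AND (p OR q) AND (NOT p OR NOT q)) OR r) AND NOT (q AND (p OR q) AND NOT (p AND q) AND r)   (De Morgan)
⇔ ((q AND (p OR q) AND (NOT p OR NOT q)) OR r) AND (NOT q OR NOT (p OR q) OR NOT NOT (p AND q) OR NOT r)   (De Morgan)
⇔ ((q AND (p OR q) AND (NOT p OR NOT q)) OR r) AND (NOT q OR (NOT p AND NOT q) OR NOT NOT (p AND q) OR NOT r)   (De Morgan)
⇔ ((q AND (p OR q) AND (NOT p OR NOT q)) OR r) AND (NOT q OR (NOT p AND NOT q) OR (p AND q) OR NOT r)   (double negation)
⇔ (q OR r) AND (p OR q OR r) AND (NOT p OR NOT q OR r) AND (NOT q OR NOT p OR p OR NOT r) AND (NOT q OR NOT p OR q OR NOT r) AND (NOT q OR NOT q OR p OR NOT r) AND (NOT q OR NOT q OR q OR NOT r)   (distribute OR over AND)
⇔ (q OR r) AND (NOT p OR NOT q OR r) AND (NOT q OR p OR NOT r)   (simplify)

(q OR r) AND (NOT p OR NOT q OR r) AND (NOT q OR p OR NOT r)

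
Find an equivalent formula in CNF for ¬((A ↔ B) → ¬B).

(¬B ∨ A) ∧ B

¬((A ↔ B) → ¬B)
≡ ¬(¬(A ↔ B) ∨ ¬B)   [eliminate →]
≡ ¬(¬((A → B) ∧ (B → A)) ∨ ¬B)   [eliminate ↔]
≡ ¬(¬((¬A ∨ B) ∧ (B → A)) ∨ ¬B)   [eliminate →]
≡ ¬(¬((¬A ∨ B) ∧ (¬B ∨ A)) ∨ ¬B)   [eliminate →]
≡ ¬¬((¬A ∨ B) ∧ (¬B ∨ A)) ∧ ¬¬B   [De Morgan]
≡ (¬A ∨ B) ∧ (¬B ∨ A) ∧ ¬¬B   [double negation]
≡ (¬A ∨ B) ∧ (¬B ∨ A) ∧ B   [double negation]
≡ (¬B ∨ A) ∧ B   [simplify]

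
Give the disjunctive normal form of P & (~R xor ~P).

P & (~R xor ~P)
≡ P & ((~R & ~~P) | (~~R & ~P))   — expand xor
≡ P & ((~R & P) | (~~R & ~P))   — double negation
≡ P & ((~R & P) | (R & ~P))   — double negation
≡ (P & ~R & P) | (P & R & ~P)   — distribute & over |
≡ P & ~R   — simplify

P & ~R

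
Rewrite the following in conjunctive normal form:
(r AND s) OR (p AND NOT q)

(r AND s) OR (p AND NOT q)
≡ (r OR p) AND (r OR NOT q) AND (s OR p) AND (s OR NOT q)

(r OR p) AND (r OR NOT q) AND (s OR p) AND (s OR NOT q)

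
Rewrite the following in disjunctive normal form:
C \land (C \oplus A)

C \land \lnot A

C \land (C \oplus A)
≡ C \land ((C \land \lnot A) \lor (\lnot C \land A))   [expand \oplus]
≡ (C \land C \land \lnot A) \lor (C \land \lnot C \land A)   [distribute \land over \lor]
≡ C \land \lnot A   [simplify]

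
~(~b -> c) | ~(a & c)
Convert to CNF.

~(~b -> c) | ~(a & c)
≡ ~(~~b | c) | ~(a & c)   (eliminate ->)
≡ (~~~b & ~c) | ~(a & c)   (De Morgan)
≡ (~b & ~c) | ~(a & c)   (double negation)
≡ (~b & ~c) | ~a | ~c   (De Morgan)
≡ (~b | ~a | ~c) & (~c | ~a | ~c)   (distribute | over &)
≡ ~c | ~a   (simplify)

~c | ~a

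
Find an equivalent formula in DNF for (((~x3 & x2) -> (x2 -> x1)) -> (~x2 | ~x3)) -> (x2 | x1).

x2 | x1

(((~x3 & x2) -> (x2 -> x1)) -> (~x2 | ~x3)) -> (x2 | x1)
= ~(((~x3 & x2) -> (x2 -> x1)) -> (~x2 | ~x3)) | x2 | x1   — eliminate ->
= ~(~((~x3 & x2) -> (x2 -> x1)) | ~x2 | ~x3) | x2 | x1   — eliminate ->
= ~(~(~(~x3 & x2) | (x2 -> x1)) | ~x2 | ~x3) | x2 | x1   — eliminate ->
= ~(~(~(~x3 & x2) | ~x2 | x1) | ~x2 | ~x3) | x2 | x1   — eliminate ->
= (~~(~(~x3 & x2) | ~x2 | x1) & ~~x2 & ~~x3) | x2 | x1   — De Morgan
= ((~(~x3 & x2) | ~x2 | x1) & ~~x2 & ~~x3) | x2 | x1   — double negation
= ((~~x3 | ~x2 | ~x2 | x1) & ~~x2 & ~~x3) | x2 | x1   — De Morgan
= ((x3 | ~x2 | ~x2 | x1) & ~~x2 & ~~x3) | x2 | x1   — double negation
= ((x3 | ~x2 | ~x2 | x1) & x2 & ~~x3) | x2 | x1   — double negation
= ((x3 | ~x2 | ~x2 | x1) & x2 & x3) | x2 | x1   — double negation
= (x3 & x2 & x3) | (~x2 & x2 & x3) | (~x2 & x2 & x3) | (x1 & x2 & x3) | x2 | x1   — distribute & over |
= x2 | x1   — simplify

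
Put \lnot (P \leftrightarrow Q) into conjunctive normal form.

\lnot (P \leftrightarrow Q)
≡ \lnot ((P \to Q) \land (Q \to P))   [eliminate \leftrightarrow]
≡ \lnot ((\lnot P \lor Q) \land (Q \to P))   [eliminate \to]
≡ \lnot ((\lnot P \lor Q) \land (\lnot Q \lor P))   [eliminate \to]
≡ \lnot (\lnot P \lor Q) \lor \lnot (\lnot Q \lor P)   [De Morgan]
≡ (\lnot \lnot P \land \lnot Q) \lor \lnot (\lnot Q \lor P)   [De Morgan]
≡ (P \land \lnot Q) \lor \lnot (\lnot Q \lor P)   [double negation]
≡ (P \land \lnot Q) \lor (\lnot \lnot Q \land \lnot P)   [De Morgan]
≡ (P \land \lnot Q) \lor (Q \land \lnot P)   [double negation]
≡ (P \lor Q) \land (P \lor \lnot P) \land (\lnot Q \lor Q) \land (\lnot Q \lor \lnot P)   [distribute \lor over \land]
≡ (P \lor Q) \land (\lnot Q \lor \lnot P)   [simplify]

(P \lor Q) \land (\lnot Q \lor \lnot P)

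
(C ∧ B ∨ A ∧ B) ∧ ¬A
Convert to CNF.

(C ∧ B ∨ A ∧ B) ∧ ¬A
⇔ (C ∨ A) ∧ (C ∨ B) ∧ (B ∨ A) ∧ (B ∨ B) ∧ ¬A   [distribute ∨ over ∧]
⇔ (C ∨ A) ∧ B ∧ ¬A   [simplify]

(C ∨ A) ∧ B ∧ ¬A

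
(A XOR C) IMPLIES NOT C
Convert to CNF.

(A XOR C) IMPLIES NOT C
≡ NOT (A XOR C) OR NOT C   [eliminate IMPLIES]
≡ NOT ((A OR C) AND NOT (A AND C)) OR NOT C   [expand XOR]
≡ NOT (A OR C) OR NOT NOT (A AND C) OR NOT C   [De Morgan]
≡ (NOT A AND NOT C) OR NOT NOT (A AND C) OR NOT C   [De Morgan]
≡ (NOT A AND NOT C) OR (A AND C) OR NOT C   [double negation]
≡ (NOT A OR A OR NOT C) AND (NOT A OR C OR NOT C) AND (NOT C OR A OR NOT C) AND (NOT C OR C OR NOT C)   [distribute OR over AND]
≡ NOT C OR A   [simplify]

NOT C OR A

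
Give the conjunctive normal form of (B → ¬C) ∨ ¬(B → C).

¬B ∨ ¬C

(B → ¬C) ∨ ¬(B → C)
⇔ ¬B ∨ ¬C ∨ ¬(B → C)   (eliminate →)
⇔ ¬B ∨ ¬C ∨ ¬(¬B ∨ C)   (eliminate →)
⇔ ¬B ∨ ¬C ∨ (¬¬B ∧ ¬C)   (De Morgan)
⇔ ¬B ∨ ¬C ∨ (B ∧ ¬C)   (double negation)
⇔ (¬B ∨ ¬C ∨ B) ∧ (¬B ∨ ¬C ∨ ¬C)   (distribute ∨ over ∧)
⇔ ¬B ∨ ¬C   (simplify)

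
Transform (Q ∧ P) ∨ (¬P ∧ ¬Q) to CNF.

(Q ∨ ¬P) ∧ (P ∨ ¬Q)

(Q ∧ P) ∨ (¬P ∧ ¬Q)
⇔ (Q ∨ ¬P) ∧ (Q ∨ ¬Q) ∧ (P ∨ ¬P) ∧ (P ∨ ¬Q)   [distribute ∨ over ∧]
⇔ (Q ∨ ¬P) ∧ (P ∨ ¬Q)   [simplify]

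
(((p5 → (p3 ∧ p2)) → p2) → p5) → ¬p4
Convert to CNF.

(p5 ∨ p2 ∨ ¬p4) ∧ (¬p5 ∨ ¬p4)

(((p5 → (p3 ∧ p2)) → p2) → p5) → ¬p4
≡ ¬(((p5 → (p3 ∧ p2)) → p2) → p5) ∨ ¬p4   (eliminate →)
≡ ¬(¬((p5 → (p3 ∧ p2)) → p2) ∨ p5) ∨ ¬p4   (eliminate →)
≡ ¬(¬(¬(p5 → (p3 ∧ p2)) ∨ p2) ∨ p5) ∨ ¬p4   (eliminate →)
≡ ¬(¬(¬(¬p5 ∨ (p3 ∧ p2)) ∨ p2) ∨ p5) ∨ ¬p4   (eliminate →)
≡ (¬¬(¬(¬p5 ∨ (p3 ∧ p2)) ∨ p2) ∧ ¬p5) ∨ ¬p4   (De Morgan)
≡ ((¬(¬p5 ∨ (p3 ∧ p2)) ∨ p2) ∧ ¬p5) ∨ ¬p4   (double negation)
≡ (((¬¬p5 ∧ ¬(p3 ∧ p2)) ∨ p2) ∧ ¬p5) ∨ ¬p4   (De Morgan)
≡ (((p5 ∧ ¬(p3 ∧ p2)) ∨ p2) ∧ ¬p5) ∨ ¬p4   (double negation)
≡ (((p5 ∧ (¬p3 ∨ ¬p2)) ∨ p2) ∧ ¬p5) ∨ ¬p4   (De Morgan)
≡ (p5 ∨ p2 ∨ ¬p4) ∧ (¬p3 ∨ ¬p2 ∨ p2 ∨ ¬p4) ∧ (¬p5 ∨ ¬p4)   (distribute ∨ over ∧)
≡ (p5 ∨ p2 ∨ ¬p4) ∧ (¬p5 ∨ ¬p4)   (simplify)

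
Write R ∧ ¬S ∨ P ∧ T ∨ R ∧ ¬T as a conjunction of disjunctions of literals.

(R ∨ P) ∧ (R ∨ T) ∧ (¬S ∨ P ∨ ¬T)

R ∧ ¬S ∨ P ∧ T ∨ R ∧ ¬T
≡ (R ∨ P ∨ R) ∧ (R ∨ P ∨ ¬T) ∧ (R ∨ T ∨ R) ∧ (R ∨ T ∨ ¬T) ∧ (¬S ∨ P ∨ R) ∧ (¬S ∨ P ∨ ¬T) ∧ (¬S ∨ T ∨ R) ∧ (¬S ∨ T ∨ ¬T)
≡ (R ∨ P) ∧ (R ∨ T) ∧ (¬S ∨ P ∨ ¬T)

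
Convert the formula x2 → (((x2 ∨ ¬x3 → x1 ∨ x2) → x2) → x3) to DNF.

x2 → (((x2 ∨ ¬x3 → x1 ∨ x2) → x2) → x3)
⇔ ¬x2 ∨ (((x2 ∨ ¬x3 → x1 ∨ x2) → x2) → x3)   [eliminate →]
⇔ ¬x2 ∨ ¬((x2 ∨ ¬x3 → x1 ∨ x2) → x2) ∨ x3   [eliminate →]
⇔ ¬x2 ∨ ¬(¬(x2 ∨ ¬x3 → x1 ∨ x2) ∨ x2) ∨ x3   [eliminate →]
⇔ ¬x2 ∨ ¬(¬(¬(x2 ∨ ¬x3) ∨ x1 ∨ x2) ∨ x2) ∨ x3   [eliminate →]
⇔ ¬x2 ∨ ¬¬(¬(x2 ∨ ¬x3) ∨ x1 ∨ x2) ∧ ¬x2 ∨ x3   [De Morgan]
⇔ ¬x2 ∨ (¬(x2 ∨ ¬x3) ∨ x1 ∨ x2) ∧ ¬x2 ∨ x3   [double negation]
⇔ ¬x2 ∨ (¬x2 ∧ ¬¬x3 ∨ x1 ∨ x2) ∧ ¬x2 ∨ x3   [De Morgan]
⇔ ¬x2 ∨ (¬x2 ∧ x3 ∨ x1 ∨ x2) ∧ ¬x2 ∨ x3   [double negation]
⇔ ¬x2 ∨ ¬x2 ∧ x3 ∧ ¬x2 ∨ x1 ∧ ¬x2 ∨ x2 ∧ ¬x2 ∨ x3   [distribute ∧ over ∨]
⇔ ¬x2 ∨ x3   [simplify]

¬x2 ∨ x3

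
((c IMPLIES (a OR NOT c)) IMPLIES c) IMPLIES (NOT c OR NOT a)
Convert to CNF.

((c IMPLIES (a OR NOT c)) IMPLIES c) IMPLIES (NOT c OR NOT a)
⇔ NOT ((c IMPLIES (a OR NOT c)) IMPLIES c) OR NOT c OR NOT a
⇔ NOT (NOT (c IMPLIES (a OR NOT c)) OR c) OR NOT c OR NOT a
⇔ NOT (NOT (NOT c OR a OR NOT c) OR c) OR NOT c OR NOT a
⇔ (NOT NOT (NOT c OR a OR NOT c) AND NOT c) OR NOT c OR NOT a
⇔ ((NOT c OR a OR NOT c) AND NOT c) OR NOT c OR NOT a
⇔ (NOT c OR a OR NOT c OR NOT c OR NOT a) AND (NOT c OR NOT c OR NOT a)
⇔ NOT c OR NOT a

NOT c OR NOT a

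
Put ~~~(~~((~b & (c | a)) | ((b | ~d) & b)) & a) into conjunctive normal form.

(b | ~a) & (~b | ~a)

~~~(~~((~b & (c | a)) | ((b | ~d) & b)) & a)
≡ ~(~~((~b & (c | a)) | ((b | ~d) & b)) & a)   [double negation]
≡ ~~~((~b & (c | a)) | ((b | ~d) & b)) | ~a   [De Morgan]
≡ ~((~b & (c | a)) | ((b | ~d) & b)) | ~a   [double negation]
≡ (~(~b & (c | a)) & ~((b | ~d) & b)) | ~a   [De Morgan]
≡ ((~~b | ~(c | a)) & ~((b | ~d) & b)) | ~a   [De Morgan]
≡ ((b | ~(c | a)) & ~((b | ~d) & b)) | ~a   [double negation]
≡ ((b | (~c & ~a)) & ~((b | ~d) & b)) | ~a   [De Morgan]
≡ ((b | (~c & ~a)) & (~(b | ~d) | ~b)) | ~a   [De Morgan]
≡ ((b | (~c & ~a)) & ((~b & ~~d) | ~b)) | ~a   [De Morgan]
≡ ((b | (~c & ~a)) & ((~b & d) | ~b)) | ~a   [double negation]
≡ (b | ~c | ~a) & (b | ~a | ~a) & (~b | ~b | ~a) & (d | ~b | ~a)   [distribute | over &]
≡ (b | ~a) & (~b | ~a)   [simplify]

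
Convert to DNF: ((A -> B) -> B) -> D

((A -> B) -> B) -> D
⇔ ~((A -> B) -> B) | D   (eliminate ->)
⇔ ~(~(A -> B) | B) | D   (eliminate ->)
⇔ ~(~(~A | B) | B) | D   (eliminate ->)
⇔ (~~(~A | B) & ~B) | D   (De Morgan)
⇔ ((~A | B) & ~B) | D   (double negation)
⇔ (~A & ~B) | (B & ~B) | D   (distribute & over |)
⇔ (~A & ~B) | D   (simplify)

(~A & ~B) | D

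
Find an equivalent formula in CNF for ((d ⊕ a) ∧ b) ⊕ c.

(d ∨ a ∨ c) ∧ (¬d ∨ ¬a ∨ c) ∧ (b ∨ c) ∧ (¬d ∨ a ∨ ¬b ∨ ¬c) ∧ (¬a ∨ d ∨ ¬b ∨ ¬c)

((d ⊕ a) ∧ b) ⊕ c
≡ (((d ⊕ a) ∧ b) ∨ c) ∧ ¬((d ⊕ a) ∧ b ∧ c)   [expand ⊕]
≡ (((d ∨ a) ∧ ¬(d ∧ a) ∧ b) ∨ c) ∧ ¬((d ⊕ a) ∧ b ∧ c)   [expand ⊕]
≡ (((d ∨ a) ∧ ¬(d ∧ a) ∧ b) ∨ c) ∧ ¬((d ∨ a) ∧ ¬(d ∧ a) ∧ b ∧ c)   [expand ⊕]
≡ (((d ∨ a) ∧ (¬d ∨ ¬a) ∧ b) ∨ c) ∧ ¬((d ∨ a) ∧ ¬(d ∧ a) ∧ b ∧ c)   [De Morgan]
≡ (((d ∨ a) ∧ (¬d ∨ ¬a) ∧ b) ∨ c) ∧ (¬(d ∨ a) ∨ ¬¬(d ∧ a) ∨ ¬b ∨ ¬c)   [De Morgan]
≡ (((d ∨ a) ∧ (¬d ∨ ¬a) ∧ b) ∨ c) ∧ ((¬d ∧ ¬a) ∨ ¬¬(d ∧ a) ∨ ¬b ∨ ¬c)   [De Morgan]
≡ (((d ∨ a) ∧ (¬d ∨ ¬a) ∧ b) ∨ c) ∧ ((¬d ∧ ¬a) ∨ (d ∧ a) ∨ ¬b ∨ ¬c)   [double negation]
≡ (d ∨ a ∨ c) ∧ (¬d ∨ ¬a ∨ c) ∧ (b ∨ c) ∧ (¬d ∨ d ∨ ¬b ∨ ¬c) ∧ (¬d ∨ a ∨ ¬b ∨ ¬c) ∧ (¬a ∨ d ∨ ¬b ∨ ¬c) ∧ (¬a ∨ a ∨ ¬b ∨ ¬c)   [distribute ∨ over ∧]
≡ (d ∨ a ∨ c) ∧ (¬d ∨ ¬a ∨ c) ∧ (b ∨ c) ∧ (¬d ∨ a ∨ ¬b ∨ ¬c) ∧ (¬a ∨ d ∨ ¬b ∨ ¬c)   [simplify]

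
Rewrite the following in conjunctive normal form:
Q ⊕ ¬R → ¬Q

Q ⊕ ¬R → ¬Q
≡ ¬(Q ⊕ ¬R) ∨ ¬Q   [eliminate →]
≡ ¬((Q ∨ ¬R) ∧ ¬(Q ∧ ¬R)) ∨ ¬Q   [expand ⊕]
≡ ¬(Q ∨ ¬R) ∨ ¬¬(Q ∧ ¬R) ∨ ¬Q   [De Morgan]
≡ ¬Q ∧ ¬¬R ∨ ¬¬(Q ∧ ¬R) ∨ ¬Q   [De Morgan]
≡ ¬Q ∧ R ∨ ¬¬(Q ∧ ¬R) ∨ ¬Q   [double negation]
≡ ¬Q ∧ R ∨ Q ∧ ¬R ∨ ¬Q   [double negation]
≡ (¬Q ∨ Q ∨ ¬Q) ∧ (¬Q ∨ ¬R ∨ ¬Q) ∧ (R ∨ Q ∨ ¬Q) ∧ (R ∨ ¬R ∨ ¬Q)   [distribute ∨ over ∧]
≡ ¬Q ∨ ¬R   [simplify]

¬Q ∨ ¬R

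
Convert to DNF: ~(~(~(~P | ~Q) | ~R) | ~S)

~(~(~(~P | ~Q) | ~R) | ~S)
≡ ~~(~(~P | ~Q) | ~R) & ~~S   [De Morgan]
≡ (~(~P | ~Q) | ~R) & ~~S   [double negation]
≡ ((~~P & ~~Q) | ~R) & ~~S   [De Morgan]
≡ ((P & ~~Q) | ~R) & ~~S   [double negation]
≡ ((P & Q) | ~R) & ~~S   [double negation]
≡ ((P & Q) | ~R) & S   [double negation]
≡ (P & Q & S) | (~R & S)   [distribute & over |]

(P & Q & S) | (~R & S)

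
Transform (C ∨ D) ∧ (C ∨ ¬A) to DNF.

(C ∨ D) ∧ (C ∨ ¬A)
≡ (C ∧ C) ∨ (C ∧ ¬A) ∨ (D ∧ C) ∨ (D ∧ ¬A)
≡ C ∨ (D ∧ ¬A)

C ∨ (D ∧ ¬A)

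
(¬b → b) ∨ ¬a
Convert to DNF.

(¬b → b) ∨ ¬a
≡ ¬¬b ∨ b ∨ ¬a
≡ b ∨ b ∨ ¬a
≡ b ∨ ¬a

b ∨ ¬a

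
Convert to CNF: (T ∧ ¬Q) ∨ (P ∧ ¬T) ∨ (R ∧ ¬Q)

(T ∨ P ∨ R) ∧ (¬Q ∨ P) ∧ (¬Q ∨ ¬T)

(T ∧ ¬Q) ∨ (P ∧ ¬T) ∨ (R ∧ ¬Q)
⇔ (T ∨ P ∨ R) ∧ (T ∨ P ∨ ¬Q) ∧ (T ∨ ¬T ∨ R) ∧ (T ∨ ¬T ∨ ¬Q) ∧ (¬Q ∨ P ∨ R) ∧ (¬Q ∨ P ∨ ¬Q) ∧ (¬Q ∨ ¬T ∨ R) ∧ (¬Q ∨ ¬T ∨ ¬Q)   (distribute ∨ over ∧)
⇔ (T ∨ P ∨ R) ∧ (¬Q ∨ P) ∧ (¬Q ∨ ¬T)   (simplify)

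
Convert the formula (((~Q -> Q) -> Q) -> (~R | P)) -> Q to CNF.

(((~Q -> Q) -> Q) -> (~R | P)) -> Q
≡ ~(((~Q -> Q) -> Q) -> (~R | P)) | Q   (eliminate ->)
≡ ~(~((~Q -> Q) -> Q) | ~R | P) | Q   (eliminate ->)
≡ ~(~(~(~Q -> Q) | Q) | ~R | P) | Q   (eliminate ->)
≡ ~(~(~(~~Q | Q) | Q) | ~R | P) | Q   (eliminate ->)
≡ (~~(~(~~Q | Q) | Q) & ~~R & ~P) | Q   (De Morgan)
≡ ((~(~~Q | Q) | Q) & ~~R & ~P) | Q   (double negation)
≡ (((~~~Q & ~Q) | Q) & ~~R & ~P) | Q   (De Morgan)
≡ (((~Q & ~Q) | Q) & ~~R & ~P) | Q   (double negation)
≡ (((~Q & ~Q) | Q) & R & ~P) | Q   (double negation)
≡ (~Q | Q | Q) & (~Q | Q | Q) & (R | Q) & (~P | Q)   (distribute | over &)
≡ (R | Q) & (~P | Q)   (simplify)

(R | Q) & (~P | Q)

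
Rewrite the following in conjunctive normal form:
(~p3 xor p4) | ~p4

(~p3 xor p4) | ~p4
= ((~p3 | p4) & ~(~p3 & p4)) | ~p4   (expand xor)
= ((~p3 | p4) & (~~p3 | ~p4)) | ~p4   (De Morgan)
= ((~p3 | p4) & (p3 | ~p4)) | ~p4   (double negation)
= (~p3 | p4 | ~p4) & (p3 | ~p4 | ~p4)   (distribute | over &)
= p3 | ~p4   (simplify)

p3 | ~p4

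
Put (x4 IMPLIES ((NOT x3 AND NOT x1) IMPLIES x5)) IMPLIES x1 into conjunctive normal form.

(x4 OR x1) AND (NOT x3 OR x1) AND (NOT x5 OR x1)

(x4 IMPLIES ((NOT x3 AND NOT x1) IMPLIES x5)) IMPLIES x1
≡ NOT (x4 IMPLIES ((NOT x3 AND NOT x1) IMPLIES x5)) OR x1   [eliminate IMPLIES]
≡ NOT (NOT x4 OR ((NOT x3 AND NOT x1) IMPLIES x5)) OR x1   [eliminate IMPLIES]
≡ NOT (NOT x4 OR NOT (NOT x3 AND NOT x1) OR x5) OR x1   [eliminate IMPLIES]
≡ (NOT NOT x4 AND NOT NOT (NOT x3 AND NOT x1) AND NOT x5) OR x1   [De Morgan]
≡ (x4 AND NOT NOT (NOT x3 AND NOT x1) AND NOT x5) OR x1   [double negation]
≡ (x4 AND NOT x3 AND NOT x1 AND NOT x5) OR x1   [double negation]
≡ (x4 OR x1) AND (NOT x3 OR x1) AND (NOT x1 OR x1) AND (NOT x5 OR x1)   [distribute OR over AND]
≡ (x4 OR x1) AND (NOT x3 OR x1) AND (NOT x5 OR x1)   [simplify]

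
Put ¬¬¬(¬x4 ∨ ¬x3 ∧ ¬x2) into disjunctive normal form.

x4 ∧ x3 ∨ x4 ∧ x2

¬¬¬(¬x4 ∨ ¬x3 ∧ ¬x2)
⇔ ¬(¬x4 ∨ ¬x3 ∧ ¬x2)   [double negation]
⇔ ¬¬x4 ∧ ¬(¬x3 ∧ ¬x2)   [De Morgan]
⇔ x4 ∧ ¬(¬x3 ∧ ¬x2)   [double negation]
⇔ x4 ∧ (¬¬x3 ∨ ¬¬x2)   [De Morgan]
⇔ x4 ∧ (x3 ∨ ¬¬x2)   [double negation]
⇔ x4 ∧ (x3 ∨ x2)   [double negation]
⇔ x4 ∧ x3 ∨ x4 ∧ x2   [distribute ∧ over ∨]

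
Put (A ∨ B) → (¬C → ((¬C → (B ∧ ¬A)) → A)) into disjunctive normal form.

(A ∨ B) → (¬C → ((¬C → (B ∧ ¬A)) → A))
≡ ¬(A ∨ B) ∨ (¬C → ((¬C → (B ∧ ¬A)) → A))   — eliminate →
≡ ¬(A ∨ B) ∨ ¬¬C ∨ ((¬C → (B ∧ ¬A)) → A)   — eliminate →
≡ ¬(A ∨ B) ∨ ¬¬C ∨ ¬(¬C → (B ∧ ¬A)) ∨ A   — eliminate →
≡ ¬(A ∨ B) ∨ ¬¬C ∨ ¬(¬¬C ∨ (B ∧ ¬A)) ∨ A   — eliminate →
≡ (¬A ∧ ¬B) ∨ ¬¬C ∨ ¬(¬¬C ∨ (B ∧ ¬A)) ∨ A   — De Morgan
≡ (¬A ∧ ¬B) ∨ C ∨ ¬(¬¬C ∨ (B ∧ ¬A)) ∨ A   — double negation
≡ (¬A ∧ ¬B) ∨ C ∨ (¬¬¬C ∧ ¬(B ∧ ¬A)) ∨ A   — De Morgan
≡ (¬A ∧ ¬B) ∨ C ∨ (¬C ∧ ¬(B ∧ ¬A)) ∨ A   — double negation
≡ (¬A ∧ ¬B) ∨ C ∨ (¬C ∧ (¬B ∨ ¬¬A)) ∨ A   — De Morgan
≡ (¬A ∧ ¬B) ∨ C ∨ (¬C ∧ (¬B ∨ A)) ∨ A   — double negation
≡ (¬A ∧ ¬B) ∨ C ∨ (¬C ∧ ¬B) ∨ (¬C ∧ A) ∨ A   — distribute ∧ over ∨
≡ (¬A ∧ ¬B) ∨ C ∨ (¬C ∧ ¬B) ∨ A   — simplify

(¬A ∧ ¬B) ∨ C ∨ (¬C ∧ ¬B) ∨ A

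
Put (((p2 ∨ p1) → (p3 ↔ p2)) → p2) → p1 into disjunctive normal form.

(((p2 ∨ p1) → (p3 ↔ p2)) → p2) → p1
≡ ¬(((p2 ∨ p1) → (p3 ↔ p2)) → p2) ∨ p1   (eliminate →)
≡ ¬(¬((p2 ∨ p1) → (p3 ↔ p2)) ∨ p2) ∨ p1   (eliminate →)
≡ ¬(¬(¬(p2 ∨ p1) ∨ (p3 ↔ p2)) ∨ p2) ∨ p1   (eliminate →)
≡ ¬(¬(¬(p2 ∨ p1) ∨ ((p3 → p2) ∧ (p2 → p3))) ∨ p2) ∨ p1   (eliminate ↔)
≡ ¬(¬(¬(p2 ∨ p1) ∨ ((¬p3 ∨ p2) ∧ (p2 → p3))) ∨ p2) ∨ p1   (eliminate →)
≡ ¬(¬(¬(p2 ∨ p1) ∨ ((¬p3 ∨ p2) ∧ (¬p2 ∨ p3))) ∨ p2) ∨ p1   (eliminate →)
≡ (¬¬(¬(p2 ∨ p1) ∨ ((¬p3 ∨ p2) ∧ (¬p2 ∨ p3))) ∧ ¬p2) ∨ p1   (De Morgan)
≡ ((¬(p2 ∨ p1) ∨ ((¬p3 ∨ p2) ∧ (¬p2 ∨ p3))) ∧ ¬p2) ∨ p1   (double negation)
≡ (((¬p2 ∧ ¬p1) ∨ ((¬p3 ∨ p2) ∧ (¬p2 ∨ p3))) ∧ ¬p2) ∨ p1   (De Morgan)
≡ (¬p2 ∧ ¬p1 ∧ ¬p2) ∨ (¬p3 ∧ ¬p2 ∧ ¬p2) ∨ (¬p3 ∧ p3 ∧ ¬p2) ∨ (p2 ∧ ¬p2 ∧ ¬p2) ∨ (p2 ∧ p3 ∧ ¬p2) ∨ p1   (distribute ∧ over ∨)
≡ (¬p2 ∧ ¬p1) ∨ (¬p3 ∧ ¬p2) ∨ p1   (simplify)

(¬p2 ∧ ¬p1) ∨ (¬p3 ∧ ¬p2) ∨ p1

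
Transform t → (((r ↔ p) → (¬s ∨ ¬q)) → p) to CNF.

t → (((r ↔ p) → (¬s ∨ ¬q)) → p)
= ¬t ∨ (((r ↔ p) → (¬s ∨ ¬q)) → p)   (eliminate →)
= ¬t ∨ ¬((r ↔ p) → (¬s ∨ ¬q)) ∨ p   (eliminate →)
= ¬t ∨ ¬(¬(r ↔ p) ∨ ¬s ∨ ¬q) ∨ p   (eliminate →)
= ¬t ∨ ¬(¬((r → p) ∧ (p → r)) ∨ ¬s ∨ ¬q) ∨ p   (eliminate ↔)
= ¬t ∨ ¬(¬((¬r ∨ p) ∧ (p → r)) ∨ ¬s ∨ ¬q) ∨ p   (eliminate →)
= ¬t ∨ ¬(¬((¬r ∨ p) ∧ (¬p ∨ r)) ∨ ¬s ∨ ¬q) ∨ p   (eliminate →)
= ¬t ∨ (¬¬((¬r ∨ p) ∧ (¬p ∨ r)) ∧ ¬¬s ∧ ¬¬q) ∨ p   (De Morgan)
= ¬t ∨ ((¬r ∨ p) ∧ (¬p ∨ r) ∧ ¬¬s ∧ ¬¬q) ∨ p   (double negation)
= ¬t ∨ ((¬r ∨ p) ∧ (¬p ∨ r) ∧ s ∧ ¬¬q) ∨ p   (double negation)
= ¬t ∨ ((¬r ∨ p) ∧ (¬p ∨ r) ∧ s ∧ q) ∨ p   (double negation)
= (¬t ∨ ¬r ∨ p ∨ p) ∧ (¬t ∨ ¬p ∨ r ∨ p) ∧ (¬t ∨ s ∨ p) ∧ (¬t ∨ q ∨ p)   (distribute ∨ over ∧)
= (¬t ∨ ¬r ∨ p) ∧ (¬t ∨ s ∨ p) ∧ (¬t ∨ q ∨ p)   (simplify)

(¬t ∨ ¬r ∨ p) ∧ (¬t ∨ s ∨ p) ∧ (¬t ∨ q ∨ p)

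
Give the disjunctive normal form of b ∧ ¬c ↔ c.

¬b ∧ ¬c

b ∧ ¬c ↔ c
= (b ∧ ¬c → c) ∧ (c → b ∧ ¬c)   (eliminate ↔)
= (¬(b ∧ ¬c) ∨ c) ∧ (c → b ∧ ¬c)   (eliminate →)
= (¬(b ∧ ¬c) ∨ c) ∧ (¬c ∨ b ∧ ¬c)   (eliminate →)
= (¬b ∨ ¬¬c ∨ c) ∧ (¬c ∨ b ∧ ¬c)   (De Morgan)
= (¬b ∨ c ∨ c) ∧ (¬c ∨ b ∧ ¬c)   (double negation)
= ¬b ∧ ¬c ∨ ¬b ∧ b ∧ ¬c ∨ c ∧ ¬c ∨ c ∧ b ∧ ¬c ∨ c ∧ ¬c ∨ c ∧ b ∧ ¬c   (distribute ∧ over ∨)
= ¬b ∧ ¬c   (simplify)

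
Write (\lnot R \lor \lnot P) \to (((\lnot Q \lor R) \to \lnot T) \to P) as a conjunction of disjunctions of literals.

(\lnot R \lor \lnot P) \to (((\lnot Q \lor R) \to \lnot T) \to P)
= \lnot (\lnot R \lor \lnot P) \lor (((\lnot Q \lor R) \to \lnot T) \to P)
= \lnot (\lnot R \lor \lnot P) \lor \lnot ((\lnot Q \lor R) \to \lnot T) \lor P
= \lnot (\lnot R \lor \lnot P) \lor \lnot (\lnot (\lnot Q \lor R) \lor \lnot T) \lor P
= (\lnot \lnot R \land \lnot \lnot P) \lor \lnot (\lnot (\lnot Q \lor R) \lor \lnot T) \lor P
= (R \land \lnot \lnot P) \lor \lnot (\lnot (\lnot Q \lor R) \lor \lnot T) \lor P
= (R \land P) \lor \lnot (\lnot (\lnot Q \lor R) \lor \lnot T) \lor P
= (R \land P) \lor (\lnot \lnot (\lnot Q \lor R) \land \lnot \lnot T) \lor P
= (R \land P) \lor ((\lnot Q \lor R) \land \lnot \lnot T) \lor P
= (R \land P) \lor ((\lnot Q \lor R) \land T) \lor P
= (R \lor \lnot Q \lor R \lor P) \land (R \lor T \lor P) \land (P \lor \lnot Q \lor R \lor P) \land (P \lor T \lor P)
= (R \lor \lnot Q \lor P) \land (P \lor T)

(R \lor \lnot Q \lor P) \land (P \lor T)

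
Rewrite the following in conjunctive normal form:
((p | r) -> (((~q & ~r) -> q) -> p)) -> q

(q | r) & (~p | q)

((p | r) -> (((~q & ~r) -> q) -> p)) -> q
≡ ~((p | r) -> (((~q & ~r) -> q) -> p)) | q   (eliminate ->)
≡ ~(~(p | r) | (((~q & ~r) -> q) -> p)) | q   (eliminate ->)
≡ ~(~(p | r) | ~((~q & ~r) -> q) | p) | q   (eliminate ->)
≡ ~(~(p | r) | ~(~(~q & ~r) | q) | p) | q   (eliminate ->)
≡ (~~(p | r) & ~~(~(~q & ~r) | q) & ~p) | q   (De Morgan)
≡ ((p | r) & ~~(~(~q & ~r) | q) & ~p) | q   (double negation)
≡ ((p | r) & (~(~q & ~r) | q) & ~p) | q   (double negation)
≡ ((p | r) & (~~q | ~~r | q) & ~p) | q   (De Morgan)
≡ ((p | r) & (q | ~~r | q) & ~p) | q   (double negation)
≡ ((p | r) & (q | r | q) & ~p) | q   (double negation)
≡ (p | r | q) & (q | r | q | q) & (~p | q)   (distribute | over &)
≡ (q | r) & (~p | q)   (simplify)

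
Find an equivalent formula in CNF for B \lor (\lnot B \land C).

B \lor C

B \lor (\lnot B \land C)
⇔ (B \lor \lnot B) \land (B \lor C)   [distribute \lor over \land]
⇔ B \lor C   [simplify]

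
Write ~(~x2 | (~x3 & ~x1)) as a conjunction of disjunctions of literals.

x2 & (x3 | x1)

~(~x2 | (~x3 & ~x1))
⇔ ~~x2 & ~(~x3 & ~x1)   — De Morgan
⇔ x2 & ~(~x3 & ~x1)   — double negation
⇔ x2 & (~~x3 | ~~x1)   — De Morgan
⇔ x2 & (x3 | ~~x1)   — double negation
⇔ x2 & (x3 | x1)   — double negation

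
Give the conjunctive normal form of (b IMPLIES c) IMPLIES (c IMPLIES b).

(b IMPLIES c) IMPLIES (c IMPLIES b)
⇔ NOT (b IMPLIES c) OR (c IMPLIES b)   [eliminate IMPLIES]
⇔ NOT (NOT b OR c) OR (c IMPLIES b)   [eliminate IMPLIES]
⇔ NOT (NOT b OR c) OR NOT c OR b   [eliminate IMPLIES]
⇔ (NOT NOT b AND NOT c) OR NOT c OR b   [De Morgan]
⇔ (b AND NOT c) OR NOT c OR b   [double negation]
⇔ (b OR NOT c OR b) AND (NOT c OR NOT c OR b)   [distribute OR over AND]
⇔ b OR NOT c   [simplify]

b OR NOT c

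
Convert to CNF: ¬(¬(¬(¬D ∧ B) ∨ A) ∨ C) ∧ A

¬(¬(¬(¬D ∧ B) ∨ A) ∨ C) ∧ A
= ¬¬(¬(¬D ∧ B) ∨ A) ∧ ¬C ∧ A   [De Morgan]
= (¬(¬D ∧ B) ∨ A) ∧ ¬C ∧ A   [double negation]
= (¬¬D ∨ ¬B ∨ A) ∧ ¬C ∧ A   [De Morgan]
= (D ∨ ¬B ∨ A) ∧ ¬C ∧ A   [double negation]
= ¬C ∧ A   [simplify]

¬C ∧ A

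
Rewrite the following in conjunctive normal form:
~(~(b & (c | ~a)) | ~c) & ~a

b & c & ~a

~(~(b & (c | ~a)) | ~c) & ~a
= ~~(b & (c | ~a)) & ~~c & ~a   — De Morgan
= b & (c | ~a) & ~~c & ~a   — double negation
= b & (c | ~a) & c & ~a   — double negation
= b & c & ~a   — simplify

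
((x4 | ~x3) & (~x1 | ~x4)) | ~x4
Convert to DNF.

((x4 | ~x3) & (~x1 | ~x4)) | ~x4
= (x4 & ~x1) | (x4 & ~x4) | (~x3 & ~x1) | (~x3 & ~x4) | ~x4   [distribute & over |]
= (x4 & ~x1) | (~x3 & ~x1) | ~x4   [simplify]

(x4 & ~x1) | (~x3 & ~x1) | ~x4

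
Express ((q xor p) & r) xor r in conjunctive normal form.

((q xor p) & r) xor r
≡ (((q xor p) & r) | r) & ~((q xor p) & r & r)   [expand xor]
≡ (((q | p) & ~(q & p) & r) | r) & ~((q xor p) & r & r)   [expand xor]
≡ (((q | p) & ~(q & p) & r) | r) & ~((q | p) & ~(q & p) & r & r)   [expand xor]
≡ (((q | p) & (~q | ~p) & r) | r) & ~((q | p) & ~(q & p) & r & r)   [De Morgan]
≡ (((q | p) & (~q | ~p) & r) | r) & (~(q | p) | ~~(q & p) | ~r | ~r)   [De Morgan]
≡ (((q | p) & (~q | ~p) & r) | r) & ((~q & ~p) | ~~(q & p) | ~r | ~r)   [De Morgan]
≡ (((q | p) & (~q | ~p) & r) | r) & ((~q & ~p) | (q & p) | ~r | ~r)   [double negation]
≡ (q | p | r) & (~q | ~p | r) & (r | r) & (~q | q | ~r | ~r) & (~q | p | ~r | ~r) & (~p | q | ~r | ~r) & (~p | p | ~r | ~r)   [distribute | over &]
≡ r & (~q | p | ~r) & (~p | q | ~r)   [simplify]

r & (~q | p | ~r) & (~p | q | ~r)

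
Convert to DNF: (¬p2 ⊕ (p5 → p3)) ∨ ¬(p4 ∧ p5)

(¬p2 ∧ p5 ∧ ¬p3) ∨ (p2 ∧ p3) ∨ ¬p4 ∨ ¬p5

(¬p2 ⊕ (p5 → p3)) ∨ ¬(p4 ∧ p5)
⇔ (¬p2 ∧ ¬(p5 → p3)) ∨ (¬¬p2 ∧ (p5 → p3)) ∨ ¬(p4 ∧ p5)   (expand ⊕)
⇔ (¬p2 ∧ ¬(¬p5 ∨ p3)) ∨ (¬¬p2 ∧ (p5 → p3)) ∨ ¬(p4 ∧ p5)   (eliminate →)
⇔ (¬p2 ∧ ¬(¬p5 ∨ p3)) ∨ (¬¬p2 ∧ (¬p5 ∨ p3)) ∨ ¬(p4 ∧ p5)   (eliminate →)
⇔ (¬p2 ∧ ¬¬p5 ∧ ¬p3) ∨ (¬¬p2 ∧ (¬p5 ∨ p3)) ∨ ¬(p4 ∧ p5)   (De Morgan)
⇔ (¬p2 ∧ p5 ∧ ¬p3) ∨ (¬¬p2 ∧ (¬p5 ∨ p3)) ∨ ¬(p4 ∧ p5)   (double negation)
⇔ (¬p2 ∧ p5 ∧ ¬p3) ∨ (p2 ∧ (¬p5 ∨ p3)) ∨ ¬(p4 ∧ p5)   (double negation)
⇔ (¬p2 ∧ p5 ∧ ¬p3) ∨ (p2 ∧ (¬p5 ∨ p3)) ∨ ¬p4 ∨ ¬p5   (De Morgan)
⇔ (¬p2 ∧ p5 ∧ ¬p3) ∨ (p2 ∧ ¬p5) ∨ (p2 ∧ p3) ∨ ¬p4 ∨ ¬p5   (distribute ∧ over ∨)
⇔ (¬p2 ∧ p5 ∧ ¬p3) ∨ (p2 ∧ p3) ∨ ¬p4 ∨ ¬p5   (simplify)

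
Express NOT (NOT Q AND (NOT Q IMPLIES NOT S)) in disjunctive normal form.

NOT (NOT Q AND (NOT Q IMPLIES NOT S))
= NOT (NOT Q AND (NOT NOT Q OR NOT S))   (eliminate IMPLIES)
= NOT NOT Q OR NOT (NOT NOT Q OR NOT S)   (De Morgan)
= Q OR NOT (NOT NOT Q OR NOT S)   (double negation)
= Q OR (NOT NOT NOT Q AND NOT NOT S)   (De Morgan)
= Q OR (NOT Q AND NOT NOT S)   (double negation)
= Q OR (NOT Q AND S)   (double negation)

Q OR (NOT Q AND S)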